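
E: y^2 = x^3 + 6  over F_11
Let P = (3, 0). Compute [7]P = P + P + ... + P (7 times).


k = 7 = 111_2 (binary, LSB first: 111)
Double-and-add from P = (3, 0):
  bit 0 = 1: acc = O + (3, 0) = (3, 0)
  bit 1 = 1: acc = (3, 0) + O = (3, 0)
  bit 2 = 1: acc = (3, 0) + O = (3, 0)

7P = (3, 0)


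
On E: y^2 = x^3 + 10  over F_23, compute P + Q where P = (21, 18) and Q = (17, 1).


P != Q, so use the chord formula.
s = (y2 - y1) / (x2 - x1) = (6) / (19) mod 23 = 10
x3 = s^2 - x1 - x2 mod 23 = 10^2 - 21 - 17 = 16
y3 = s (x1 - x3) - y1 mod 23 = 10 * (21 - 16) - 18 = 9

P + Q = (16, 9)


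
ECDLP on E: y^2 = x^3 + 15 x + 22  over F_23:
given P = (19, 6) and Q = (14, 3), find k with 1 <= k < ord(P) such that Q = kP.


Enumerate multiples of P until we hit Q = (14, 3):
  1P = (19, 6)
  2P = (14, 3)
Match found at i = 2.

k = 2


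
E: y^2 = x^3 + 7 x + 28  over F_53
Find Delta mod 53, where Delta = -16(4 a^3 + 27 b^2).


4 a^3 + 27 b^2 = 4*7^3 + 27*28^2 = 1372 + 21168 = 22540
Delta = -16 * (22540) = -360640
Delta mod 53 = 25

Delta = 25 (mod 53)


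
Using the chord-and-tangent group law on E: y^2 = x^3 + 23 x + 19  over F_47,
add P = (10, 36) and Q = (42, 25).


P != Q, so use the chord formula.
s = (y2 - y1) / (x2 - x1) = (36) / (32) mod 47 = 7
x3 = s^2 - x1 - x2 mod 47 = 7^2 - 10 - 42 = 44
y3 = s (x1 - x3) - y1 mod 47 = 7 * (10 - 44) - 36 = 8

P + Q = (44, 8)


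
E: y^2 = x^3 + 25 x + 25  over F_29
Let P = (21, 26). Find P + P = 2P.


Doubling: s = (3 x1^2 + a) / (2 y1)
s = (3*21^2 + 25) / (2*26) mod 29 = 17
x3 = s^2 - 2 x1 mod 29 = 17^2 - 2*21 = 15
y3 = s (x1 - x3) - y1 mod 29 = 17 * (21 - 15) - 26 = 18

2P = (15, 18)


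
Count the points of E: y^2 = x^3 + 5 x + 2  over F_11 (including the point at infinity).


For each x in F_11, count y with y^2 = x^3 + 5 x + 2 mod 11:
  x = 2: RHS = 9, y in [3, 8]  -> 2 point(s)
  x = 3: RHS = 0, y in [0]  -> 1 point(s)
  x = 4: RHS = 9, y in [3, 8]  -> 2 point(s)
  x = 5: RHS = 9, y in [3, 8]  -> 2 point(s)
  x = 8: RHS = 4, y in [2, 9]  -> 2 point(s)
Affine points: 9. Add the point at infinity: total = 10.

#E(F_11) = 10


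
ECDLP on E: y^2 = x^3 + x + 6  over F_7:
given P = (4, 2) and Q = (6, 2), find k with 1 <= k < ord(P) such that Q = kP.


Enumerate multiples of P until we hit Q = (6, 2):
  1P = (4, 2)
  2P = (6, 5)
  3P = (1, 6)
  4P = (3, 6)
  5P = (2, 4)
  6P = (2, 3)
  7P = (3, 1)
  8P = (1, 1)
  9P = (6, 2)
Match found at i = 9.

k = 9


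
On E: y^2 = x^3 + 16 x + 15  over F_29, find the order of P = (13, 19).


Compute successive multiples of P until we hit O:
  1P = (13, 19)
  2P = (27, 2)
  3P = (14, 5)
  4P = (24, 19)
  5P = (21, 10)
  6P = (23, 14)
  7P = (15, 11)
  8P = (17, 26)
  ... (continuing to 23P)
  23P = O

ord(P) = 23


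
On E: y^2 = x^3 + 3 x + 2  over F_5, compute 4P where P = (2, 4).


k = 4 = 100_2 (binary, LSB first: 001)
Double-and-add from P = (2, 4):
  bit 0 = 0: acc unchanged = O
  bit 1 = 0: acc unchanged = O
  bit 2 = 1: acc = O + (2, 1) = (2, 1)

4P = (2, 1)


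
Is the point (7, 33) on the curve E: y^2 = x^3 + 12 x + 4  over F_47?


Check whether y^2 = x^3 + 12 x + 4 (mod 47) for (x, y) = (7, 33).
LHS: y^2 = 33^2 mod 47 = 8
RHS: x^3 + 12 x + 4 = 7^3 + 12*7 + 4 mod 47 = 8
LHS = RHS

Yes, on the curve


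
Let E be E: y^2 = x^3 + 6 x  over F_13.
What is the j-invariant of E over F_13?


Delta = -16(4 a^3 + 27 b^2) mod 13 = 8
-1728 * (4 a)^3 = -1728 * (4*6)^3 mod 13 = 5
j = 5 * 8^(-1) mod 13 = 12

j = 12 (mod 13)


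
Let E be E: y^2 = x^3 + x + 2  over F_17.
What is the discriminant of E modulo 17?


4 a^3 + 27 b^2 = 4*1^3 + 27*2^2 = 4 + 108 = 112
Delta = -16 * (112) = -1792
Delta mod 17 = 10

Delta = 10 (mod 17)


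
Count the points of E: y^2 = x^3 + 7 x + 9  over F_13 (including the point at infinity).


For each x in F_13, count y with y^2 = x^3 + 7 x + 9 mod 13:
  x = 0: RHS = 9, y in [3, 10]  -> 2 point(s)
  x = 1: RHS = 4, y in [2, 11]  -> 2 point(s)
  x = 4: RHS = 10, y in [6, 7]  -> 2 point(s)
  x = 5: RHS = 0, y in [0]  -> 1 point(s)
  x = 10: RHS = 0, y in [0]  -> 1 point(s)
  x = 11: RHS = 0, y in [0]  -> 1 point(s)
  x = 12: RHS = 1, y in [1, 12]  -> 2 point(s)
Affine points: 11. Add the point at infinity: total = 12.

#E(F_13) = 12


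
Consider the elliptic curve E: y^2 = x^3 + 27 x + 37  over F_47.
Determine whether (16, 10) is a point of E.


Check whether y^2 = x^3 + 27 x + 37 (mod 47) for (x, y) = (16, 10).
LHS: y^2 = 10^2 mod 47 = 6
RHS: x^3 + 27 x + 37 = 16^3 + 27*16 + 37 mod 47 = 6
LHS = RHS

Yes, on the curve


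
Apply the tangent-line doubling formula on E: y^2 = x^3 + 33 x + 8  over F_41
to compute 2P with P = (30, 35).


Doubling: s = (3 x1^2 + a) / (2 y1)
s = (3*30^2 + 33) / (2*35) mod 41 = 8
x3 = s^2 - 2 x1 mod 41 = 8^2 - 2*30 = 4
y3 = s (x1 - x3) - y1 mod 41 = 8 * (30 - 4) - 35 = 9

2P = (4, 9)


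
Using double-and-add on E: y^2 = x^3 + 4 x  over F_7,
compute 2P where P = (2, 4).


k = 2 = 10_2 (binary, LSB first: 01)
Double-and-add from P = (2, 4):
  bit 0 = 0: acc unchanged = O
  bit 1 = 1: acc = O + (0, 0) = (0, 0)

2P = (0, 0)


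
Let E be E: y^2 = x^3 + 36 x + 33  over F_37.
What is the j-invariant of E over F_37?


Delta = -16(4 a^3 + 27 b^2) mod 37 = 34
-1728 * (4 a)^3 = -1728 * (4*36)^3 mod 37 = 36
j = 36 * 34^(-1) mod 37 = 25

j = 25 (mod 37)


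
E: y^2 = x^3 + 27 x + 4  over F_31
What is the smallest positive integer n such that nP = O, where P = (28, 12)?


Compute successive multiples of P until we hit O:
  1P = (28, 12)
  2P = (13, 14)
  3P = (6, 14)
  4P = (7, 3)
  5P = (12, 17)
  6P = (29, 29)
  7P = (15, 23)
  8P = (21, 25)
  ... (continuing to 39P)
  39P = O

ord(P) = 39


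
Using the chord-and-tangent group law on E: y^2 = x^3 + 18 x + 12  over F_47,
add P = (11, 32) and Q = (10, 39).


P != Q, so use the chord formula.
s = (y2 - y1) / (x2 - x1) = (7) / (46) mod 47 = 40
x3 = s^2 - x1 - x2 mod 47 = 40^2 - 11 - 10 = 28
y3 = s (x1 - x3) - y1 mod 47 = 40 * (11 - 28) - 32 = 40

P + Q = (28, 40)


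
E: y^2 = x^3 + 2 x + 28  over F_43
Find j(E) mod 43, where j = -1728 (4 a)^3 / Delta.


Delta = -16(4 a^3 + 27 b^2) mod 43 = 27
-1728 * (4 a)^3 = -1728 * (4*2)^3 mod 43 = 32
j = 32 * 27^(-1) mod 43 = 41

j = 41 (mod 43)


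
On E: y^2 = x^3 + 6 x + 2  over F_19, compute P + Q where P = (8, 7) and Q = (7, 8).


P != Q, so use the chord formula.
s = (y2 - y1) / (x2 - x1) = (1) / (18) mod 19 = 18
x3 = s^2 - x1 - x2 mod 19 = 18^2 - 8 - 7 = 5
y3 = s (x1 - x3) - y1 mod 19 = 18 * (8 - 5) - 7 = 9

P + Q = (5, 9)


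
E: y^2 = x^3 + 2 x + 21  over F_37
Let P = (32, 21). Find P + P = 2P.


Doubling: s = (3 x1^2 + a) / (2 y1)
s = (3*32^2 + 2) / (2*21) mod 37 = 8
x3 = s^2 - 2 x1 mod 37 = 8^2 - 2*32 = 0
y3 = s (x1 - x3) - y1 mod 37 = 8 * (32 - 0) - 21 = 13

2P = (0, 13)


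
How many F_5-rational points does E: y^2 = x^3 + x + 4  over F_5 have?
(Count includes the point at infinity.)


For each x in F_5, count y with y^2 = x^3 + 1 x + 4 mod 5:
  x = 0: RHS = 4, y in [2, 3]  -> 2 point(s)
  x = 1: RHS = 1, y in [1, 4]  -> 2 point(s)
  x = 2: RHS = 4, y in [2, 3]  -> 2 point(s)
  x = 3: RHS = 4, y in [2, 3]  -> 2 point(s)
Affine points: 8. Add the point at infinity: total = 9.

#E(F_5) = 9


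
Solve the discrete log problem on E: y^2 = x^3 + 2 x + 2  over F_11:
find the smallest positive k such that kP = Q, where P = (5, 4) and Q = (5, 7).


Enumerate multiples of P until we hit Q = (5, 7):
  1P = (5, 4)
  2P = (1, 7)
  3P = (9, 10)
  4P = (2, 6)
  5P = (2, 5)
  6P = (9, 1)
  7P = (1, 4)
  8P = (5, 7)
Match found at i = 8.

k = 8


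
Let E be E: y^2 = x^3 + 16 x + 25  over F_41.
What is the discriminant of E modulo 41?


4 a^3 + 27 b^2 = 4*16^3 + 27*25^2 = 16384 + 16875 = 33259
Delta = -16 * (33259) = -532144
Delta mod 41 = 36

Delta = 36 (mod 41)


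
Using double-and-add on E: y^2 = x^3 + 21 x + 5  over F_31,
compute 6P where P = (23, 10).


k = 6 = 110_2 (binary, LSB first: 011)
Double-and-add from P = (23, 10):
  bit 0 = 0: acc unchanged = O
  bit 1 = 1: acc = O + (21, 2) = (21, 2)
  bit 2 = 1: acc = (21, 2) + (14, 25) = (3, 23)

6P = (3, 23)


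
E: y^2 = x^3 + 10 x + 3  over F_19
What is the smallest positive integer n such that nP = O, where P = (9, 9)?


Compute successive multiples of P until we hit O:
  1P = (9, 9)
  2P = (18, 7)
  3P = (8, 14)
  4P = (8, 5)
  5P = (18, 12)
  6P = (9, 10)
  7P = O

ord(P) = 7


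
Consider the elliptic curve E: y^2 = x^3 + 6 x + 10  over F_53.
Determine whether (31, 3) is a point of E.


Check whether y^2 = x^3 + 6 x + 10 (mod 53) for (x, y) = (31, 3).
LHS: y^2 = 3^2 mod 53 = 9
RHS: x^3 + 6 x + 10 = 31^3 + 6*31 + 10 mod 53 = 42
LHS != RHS

No, not on the curve


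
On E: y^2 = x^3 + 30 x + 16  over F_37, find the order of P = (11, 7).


Compute successive multiples of P until we hit O:
  1P = (11, 7)
  2P = (16, 35)
  3P = (31, 29)
  4P = (21, 19)
  5P = (2, 26)
  6P = (28, 33)
  7P = (23, 16)
  8P = (29, 35)
  ... (continuing to 18P)
  18P = O

ord(P) = 18


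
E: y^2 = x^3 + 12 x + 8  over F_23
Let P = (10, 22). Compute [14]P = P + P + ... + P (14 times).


k = 14 = 1110_2 (binary, LSB first: 0111)
Double-and-add from P = (10, 22):
  bit 0 = 0: acc unchanged = O
  bit 1 = 1: acc = O + (5, 3) = (5, 3)
  bit 2 = 1: acc = (5, 3) + (22, 15) = (0, 10)
  bit 3 = 1: acc = (0, 10) + (8, 15) = (10, 1)

14P = (10, 1)


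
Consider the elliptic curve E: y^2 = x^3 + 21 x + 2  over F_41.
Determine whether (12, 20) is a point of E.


Check whether y^2 = x^3 + 21 x + 2 (mod 41) for (x, y) = (12, 20).
LHS: y^2 = 20^2 mod 41 = 31
RHS: x^3 + 21 x + 2 = 12^3 + 21*12 + 2 mod 41 = 14
LHS != RHS

No, not on the curve


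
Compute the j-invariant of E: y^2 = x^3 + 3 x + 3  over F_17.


Delta = -16(4 a^3 + 27 b^2) mod 17 = 11
-1728 * (4 a)^3 = -1728 * (4*3)^3 mod 17 = 15
j = 15 * 11^(-1) mod 17 = 6

j = 6 (mod 17)


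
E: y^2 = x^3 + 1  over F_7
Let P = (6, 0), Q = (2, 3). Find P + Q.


P != Q, so use the chord formula.
s = (y2 - y1) / (x2 - x1) = (3) / (3) mod 7 = 1
x3 = s^2 - x1 - x2 mod 7 = 1^2 - 6 - 2 = 0
y3 = s (x1 - x3) - y1 mod 7 = 1 * (6 - 0) - 0 = 6

P + Q = (0, 6)


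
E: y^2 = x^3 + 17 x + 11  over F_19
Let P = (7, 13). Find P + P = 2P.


Doubling: s = (3 x1^2 + a) / (2 y1)
s = (3*7^2 + 17) / (2*13) mod 19 = 18
x3 = s^2 - 2 x1 mod 19 = 18^2 - 2*7 = 6
y3 = s (x1 - x3) - y1 mod 19 = 18 * (7 - 6) - 13 = 5

2P = (6, 5)


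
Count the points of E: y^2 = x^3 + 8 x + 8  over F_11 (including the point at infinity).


For each x in F_11, count y with y^2 = x^3 + 8 x + 8 mod 11:
  x = 3: RHS = 4, y in [2, 9]  -> 2 point(s)
  x = 4: RHS = 5, y in [4, 7]  -> 2 point(s)
  x = 7: RHS = 0, y in [0]  -> 1 point(s)
  x = 8: RHS = 1, y in [1, 10]  -> 2 point(s)
Affine points: 7. Add the point at infinity: total = 8.

#E(F_11) = 8


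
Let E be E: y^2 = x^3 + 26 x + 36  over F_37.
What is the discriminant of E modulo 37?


4 a^3 + 27 b^2 = 4*26^3 + 27*36^2 = 70304 + 34992 = 105296
Delta = -16 * (105296) = -1684736
Delta mod 37 = 22

Delta = 22 (mod 37)


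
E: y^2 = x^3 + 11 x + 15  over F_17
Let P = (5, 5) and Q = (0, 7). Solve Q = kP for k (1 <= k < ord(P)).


Enumerate multiples of P until we hit Q = (0, 7):
  1P = (5, 5)
  2P = (15, 11)
  3P = (13, 14)
  4P = (0, 7)
Match found at i = 4.

k = 4


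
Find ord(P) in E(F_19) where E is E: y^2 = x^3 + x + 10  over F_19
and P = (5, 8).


Compute successive multiples of P until we hit O:
  1P = (5, 8)
  2P = (9, 11)
  3P = (2, 18)
  4P = (2, 1)
  5P = (9, 8)
  6P = (5, 11)
  7P = O

ord(P) = 7


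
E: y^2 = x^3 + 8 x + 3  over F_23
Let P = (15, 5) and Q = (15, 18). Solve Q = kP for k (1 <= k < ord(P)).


Enumerate multiples of P until we hit Q = (15, 18):
  1P = (15, 5)
  2P = (2, 2)
  3P = (10, 5)
  4P = (21, 18)
  5P = (0, 16)
  6P = (16, 8)
  7P = (1, 14)
  8P = (8, 2)
  9P = (3, 10)
  10P = (13, 21)
  11P = (13, 2)
  12P = (3, 13)
  13P = (8, 21)
  14P = (1, 9)
  15P = (16, 15)
  16P = (0, 7)
  17P = (21, 5)
  18P = (10, 18)
  19P = (2, 21)
  20P = (15, 18)
Match found at i = 20.

k = 20


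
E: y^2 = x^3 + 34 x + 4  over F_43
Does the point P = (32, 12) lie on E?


Check whether y^2 = x^3 + 34 x + 4 (mod 43) for (x, y) = (32, 12).
LHS: y^2 = 12^2 mod 43 = 15
RHS: x^3 + 34 x + 4 = 32^3 + 34*32 + 4 mod 43 = 19
LHS != RHS

No, not on the curve


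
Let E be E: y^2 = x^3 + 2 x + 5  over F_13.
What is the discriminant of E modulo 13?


4 a^3 + 27 b^2 = 4*2^3 + 27*5^2 = 32 + 675 = 707
Delta = -16 * (707) = -11312
Delta mod 13 = 11

Delta = 11 (mod 13)


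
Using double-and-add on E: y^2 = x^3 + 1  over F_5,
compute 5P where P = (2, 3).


k = 5 = 101_2 (binary, LSB first: 101)
Double-and-add from P = (2, 3):
  bit 0 = 1: acc = O + (2, 3) = (2, 3)
  bit 1 = 0: acc unchanged = (2, 3)
  bit 2 = 1: acc = (2, 3) + (0, 4) = (2, 2)

5P = (2, 2)


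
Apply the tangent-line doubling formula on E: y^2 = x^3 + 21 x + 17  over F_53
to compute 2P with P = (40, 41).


Doubling: s = (3 x1^2 + a) / (2 y1)
s = (3*40^2 + 21) / (2*41) mod 53 = 31
x3 = s^2 - 2 x1 mod 53 = 31^2 - 2*40 = 33
y3 = s (x1 - x3) - y1 mod 53 = 31 * (40 - 33) - 41 = 17

2P = (33, 17)


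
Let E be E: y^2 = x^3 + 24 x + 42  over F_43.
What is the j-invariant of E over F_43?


Delta = -16(4 a^3 + 27 b^2) mod 43 = 30
-1728 * (4 a)^3 = -1728 * (4*24)^3 mod 43 = 41
j = 41 * 30^(-1) mod 43 = 20

j = 20 (mod 43)


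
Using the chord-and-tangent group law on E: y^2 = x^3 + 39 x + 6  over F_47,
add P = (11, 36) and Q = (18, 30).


P != Q, so use the chord formula.
s = (y2 - y1) / (x2 - x1) = (41) / (7) mod 47 = 26
x3 = s^2 - x1 - x2 mod 47 = 26^2 - 11 - 18 = 36
y3 = s (x1 - x3) - y1 mod 47 = 26 * (11 - 36) - 36 = 19

P + Q = (36, 19)


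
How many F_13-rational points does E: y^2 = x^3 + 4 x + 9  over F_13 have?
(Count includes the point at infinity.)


For each x in F_13, count y with y^2 = x^3 + 4 x + 9 mod 13:
  x = 0: RHS = 9, y in [3, 10]  -> 2 point(s)
  x = 1: RHS = 1, y in [1, 12]  -> 2 point(s)
  x = 2: RHS = 12, y in [5, 8]  -> 2 point(s)
  x = 3: RHS = 9, y in [3, 10]  -> 2 point(s)
  x = 7: RHS = 3, y in [4, 9]  -> 2 point(s)
  x = 10: RHS = 9, y in [3, 10]  -> 2 point(s)
  x = 12: RHS = 4, y in [2, 11]  -> 2 point(s)
Affine points: 14. Add the point at infinity: total = 15.

#E(F_13) = 15


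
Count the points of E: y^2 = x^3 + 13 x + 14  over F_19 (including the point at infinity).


For each x in F_19, count y with y^2 = x^3 + 13 x + 14 mod 19:
  x = 1: RHS = 9, y in [3, 16]  -> 2 point(s)
  x = 3: RHS = 4, y in [2, 17]  -> 2 point(s)
  x = 4: RHS = 16, y in [4, 15]  -> 2 point(s)
  x = 6: RHS = 4, y in [2, 17]  -> 2 point(s)
  x = 7: RHS = 11, y in [7, 12]  -> 2 point(s)
  x = 9: RHS = 5, y in [9, 10]  -> 2 point(s)
  x = 10: RHS = 4, y in [2, 17]  -> 2 point(s)
  x = 11: RHS = 6, y in [5, 14]  -> 2 point(s)
  x = 12: RHS = 17, y in [6, 13]  -> 2 point(s)
  x = 13: RHS = 5, y in [9, 10]  -> 2 point(s)
  x = 16: RHS = 5, y in [9, 10]  -> 2 point(s)
  x = 18: RHS = 0, y in [0]  -> 1 point(s)
Affine points: 23. Add the point at infinity: total = 24.

#E(F_19) = 24


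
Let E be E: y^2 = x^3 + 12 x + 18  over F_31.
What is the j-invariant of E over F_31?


Delta = -16(4 a^3 + 27 b^2) mod 31 = 13
-1728 * (4 a)^3 = -1728 * (4*12)^3 mod 31 = 27
j = 27 * 13^(-1) mod 31 = 14

j = 14 (mod 31)


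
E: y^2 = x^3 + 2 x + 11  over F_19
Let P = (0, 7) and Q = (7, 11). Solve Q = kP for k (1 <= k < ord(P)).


Enumerate multiples of P until we hit Q = (7, 11):
  1P = (0, 7)
  2P = (7, 11)
Match found at i = 2.

k = 2


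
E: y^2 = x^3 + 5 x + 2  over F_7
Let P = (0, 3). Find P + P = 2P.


Doubling: s = (3 x1^2 + a) / (2 y1)
s = (3*0^2 + 5) / (2*3) mod 7 = 2
x3 = s^2 - 2 x1 mod 7 = 2^2 - 2*0 = 4
y3 = s (x1 - x3) - y1 mod 7 = 2 * (0 - 4) - 3 = 3

2P = (4, 3)


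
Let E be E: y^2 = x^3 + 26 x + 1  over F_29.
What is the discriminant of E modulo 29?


4 a^3 + 27 b^2 = 4*26^3 + 27*1^2 = 70304 + 27 = 70331
Delta = -16 * (70331) = -1125296
Delta mod 29 = 20

Delta = 20 (mod 29)


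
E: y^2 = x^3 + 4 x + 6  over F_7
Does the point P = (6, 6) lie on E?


Check whether y^2 = x^3 + 4 x + 6 (mod 7) for (x, y) = (6, 6).
LHS: y^2 = 6^2 mod 7 = 1
RHS: x^3 + 4 x + 6 = 6^3 + 4*6 + 6 mod 7 = 1
LHS = RHS

Yes, on the curve


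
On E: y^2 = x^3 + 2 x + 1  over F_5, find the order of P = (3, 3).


Compute successive multiples of P until we hit O:
  1P = (3, 3)
  2P = (0, 4)
  3P = (1, 3)
  4P = (1, 2)
  5P = (0, 1)
  6P = (3, 2)
  7P = O

ord(P) = 7


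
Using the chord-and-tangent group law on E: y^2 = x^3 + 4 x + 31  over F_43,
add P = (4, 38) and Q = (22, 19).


P != Q, so use the chord formula.
s = (y2 - y1) / (x2 - x1) = (24) / (18) mod 43 = 30
x3 = s^2 - x1 - x2 mod 43 = 30^2 - 4 - 22 = 14
y3 = s (x1 - x3) - y1 mod 43 = 30 * (4 - 14) - 38 = 6

P + Q = (14, 6)


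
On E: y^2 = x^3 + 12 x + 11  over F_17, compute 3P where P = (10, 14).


k = 3 = 11_2 (binary, LSB first: 11)
Double-and-add from P = (10, 14):
  bit 0 = 1: acc = O + (10, 14) = (10, 14)
  bit 1 = 1: acc = (10, 14) + (15, 8) = (5, 14)

3P = (5, 14)


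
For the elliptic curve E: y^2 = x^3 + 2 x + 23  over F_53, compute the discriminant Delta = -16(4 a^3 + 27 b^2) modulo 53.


4 a^3 + 27 b^2 = 4*2^3 + 27*23^2 = 32 + 14283 = 14315
Delta = -16 * (14315) = -229040
Delta mod 53 = 26

Delta = 26 (mod 53)


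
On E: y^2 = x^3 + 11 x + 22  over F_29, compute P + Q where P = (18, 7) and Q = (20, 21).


P != Q, so use the chord formula.
s = (y2 - y1) / (x2 - x1) = (14) / (2) mod 29 = 7
x3 = s^2 - x1 - x2 mod 29 = 7^2 - 18 - 20 = 11
y3 = s (x1 - x3) - y1 mod 29 = 7 * (18 - 11) - 7 = 13

P + Q = (11, 13)


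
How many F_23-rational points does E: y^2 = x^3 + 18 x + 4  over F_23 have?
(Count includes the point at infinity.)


For each x in F_23, count y with y^2 = x^3 + 18 x + 4 mod 23:
  x = 0: RHS = 4, y in [2, 21]  -> 2 point(s)
  x = 1: RHS = 0, y in [0]  -> 1 point(s)
  x = 2: RHS = 2, y in [5, 18]  -> 2 point(s)
  x = 3: RHS = 16, y in [4, 19]  -> 2 point(s)
  x = 4: RHS = 2, y in [5, 18]  -> 2 point(s)
  x = 5: RHS = 12, y in [9, 14]  -> 2 point(s)
  x = 6: RHS = 6, y in [11, 12]  -> 2 point(s)
  x = 7: RHS = 13, y in [6, 17]  -> 2 point(s)
  x = 8: RHS = 16, y in [4, 19]  -> 2 point(s)
  x = 12: RHS = 16, y in [4, 19]  -> 2 point(s)
  x = 16: RHS = 18, y in [8, 15]  -> 2 point(s)
  x = 17: RHS = 2, y in [5, 18]  -> 2 point(s)
  x = 19: RHS = 6, y in [11, 12]  -> 2 point(s)
  x = 21: RHS = 6, y in [11, 12]  -> 2 point(s)
  x = 22: RHS = 8, y in [10, 13]  -> 2 point(s)
Affine points: 29. Add the point at infinity: total = 30.

#E(F_23) = 30


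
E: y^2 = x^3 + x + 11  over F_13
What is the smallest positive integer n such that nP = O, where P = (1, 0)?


Compute successive multiples of P until we hit O:
  1P = (1, 0)
  2P = O

ord(P) = 2


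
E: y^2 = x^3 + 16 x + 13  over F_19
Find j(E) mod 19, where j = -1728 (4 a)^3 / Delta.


Delta = -16(4 a^3 + 27 b^2) mod 19 = 8
-1728 * (4 a)^3 = -1728 * (4*16)^3 mod 19 = 1
j = 1 * 8^(-1) mod 19 = 12

j = 12 (mod 19)


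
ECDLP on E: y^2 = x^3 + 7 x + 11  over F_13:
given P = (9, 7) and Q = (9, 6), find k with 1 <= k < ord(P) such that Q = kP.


Enumerate multiples of P until we hit Q = (9, 6):
  1P = (9, 7)
  2P = (4, 8)
  3P = (12, 4)
  4P = (6, 3)
  5P = (7, 0)
  6P = (6, 10)
  7P = (12, 9)
  8P = (4, 5)
  9P = (9, 6)
Match found at i = 9.

k = 9


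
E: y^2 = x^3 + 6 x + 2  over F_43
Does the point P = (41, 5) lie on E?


Check whether y^2 = x^3 + 6 x + 2 (mod 43) for (x, y) = (41, 5).
LHS: y^2 = 5^2 mod 43 = 25
RHS: x^3 + 6 x + 2 = 41^3 + 6*41 + 2 mod 43 = 25
LHS = RHS

Yes, on the curve


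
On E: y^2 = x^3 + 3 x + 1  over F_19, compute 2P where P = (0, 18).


Doubling: s = (3 x1^2 + a) / (2 y1)
s = (3*0^2 + 3) / (2*18) mod 19 = 8
x3 = s^2 - 2 x1 mod 19 = 8^2 - 2*0 = 7
y3 = s (x1 - x3) - y1 mod 19 = 8 * (0 - 7) - 18 = 2

2P = (7, 2)


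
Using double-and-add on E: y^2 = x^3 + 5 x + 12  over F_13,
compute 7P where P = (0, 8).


k = 7 = 111_2 (binary, LSB first: 111)
Double-and-add from P = (0, 8):
  bit 0 = 1: acc = O + (0, 8) = (0, 8)
  bit 1 = 1: acc = (0, 8) + (10, 10) = (2, 2)
  bit 2 = 1: acc = (2, 2) + (7, 0) = (0, 5)

7P = (0, 5)


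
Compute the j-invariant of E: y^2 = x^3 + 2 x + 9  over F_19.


Delta = -16(4 a^3 + 27 b^2) mod 19 = 7
-1728 * (4 a)^3 = -1728 * (4*2)^3 mod 19 = 18
j = 18 * 7^(-1) mod 19 = 8

j = 8 (mod 19)


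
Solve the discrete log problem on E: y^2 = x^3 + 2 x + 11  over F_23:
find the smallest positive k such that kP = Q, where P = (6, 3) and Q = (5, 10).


Enumerate multiples of P until we hit Q = (5, 10):
  1P = (6, 3)
  2P = (20, 1)
  3P = (5, 10)
Match found at i = 3.

k = 3


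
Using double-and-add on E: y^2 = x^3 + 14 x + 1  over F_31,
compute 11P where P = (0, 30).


k = 11 = 1011_2 (binary, LSB first: 1101)
Double-and-add from P = (0, 30):
  bit 0 = 1: acc = O + (0, 30) = (0, 30)
  bit 1 = 1: acc = (0, 30) + (18, 3) = (23, 20)
  bit 2 = 0: acc unchanged = (23, 20)
  bit 3 = 1: acc = (23, 20) + (8, 25) = (7, 16)

11P = (7, 16)


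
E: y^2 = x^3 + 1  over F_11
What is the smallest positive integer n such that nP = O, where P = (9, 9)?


Compute successive multiples of P until we hit O:
  1P = (9, 9)
  2P = (2, 3)
  3P = (5, 7)
  4P = (0, 1)
  5P = (7, 5)
  6P = (10, 0)
  7P = (7, 6)
  8P = (0, 10)
  ... (continuing to 12P)
  12P = O

ord(P) = 12


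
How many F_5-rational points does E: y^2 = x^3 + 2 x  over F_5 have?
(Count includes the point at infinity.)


For each x in F_5, count y with y^2 = x^3 + 2 x + 0 mod 5:
  x = 0: RHS = 0, y in [0]  -> 1 point(s)
Affine points: 1. Add the point at infinity: total = 2.

#E(F_5) = 2


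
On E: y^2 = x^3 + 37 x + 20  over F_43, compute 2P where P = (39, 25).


Doubling: s = (3 x1^2 + a) / (2 y1)
s = (3*39^2 + 37) / (2*25) mod 43 = 6
x3 = s^2 - 2 x1 mod 43 = 6^2 - 2*39 = 1
y3 = s (x1 - x3) - y1 mod 43 = 6 * (39 - 1) - 25 = 31

2P = (1, 31)


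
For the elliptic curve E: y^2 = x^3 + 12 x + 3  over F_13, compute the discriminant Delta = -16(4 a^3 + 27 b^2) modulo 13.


4 a^3 + 27 b^2 = 4*12^3 + 27*3^2 = 6912 + 243 = 7155
Delta = -16 * (7155) = -114480
Delta mod 13 = 11

Delta = 11 (mod 13)


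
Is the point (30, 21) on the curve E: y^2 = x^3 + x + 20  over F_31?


Check whether y^2 = x^3 + 1 x + 20 (mod 31) for (x, y) = (30, 21).
LHS: y^2 = 21^2 mod 31 = 7
RHS: x^3 + 1 x + 20 = 30^3 + 1*30 + 20 mod 31 = 18
LHS != RHS

No, not on the curve


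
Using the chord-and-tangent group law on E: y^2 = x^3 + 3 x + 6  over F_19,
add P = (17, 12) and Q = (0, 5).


P != Q, so use the chord formula.
s = (y2 - y1) / (x2 - x1) = (12) / (2) mod 19 = 6
x3 = s^2 - x1 - x2 mod 19 = 6^2 - 17 - 0 = 0
y3 = s (x1 - x3) - y1 mod 19 = 6 * (17 - 0) - 12 = 14

P + Q = (0, 14)


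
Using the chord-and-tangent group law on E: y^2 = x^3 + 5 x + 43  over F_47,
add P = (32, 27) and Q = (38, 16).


P != Q, so use the chord formula.
s = (y2 - y1) / (x2 - x1) = (36) / (6) mod 47 = 6
x3 = s^2 - x1 - x2 mod 47 = 6^2 - 32 - 38 = 13
y3 = s (x1 - x3) - y1 mod 47 = 6 * (32 - 13) - 27 = 40

P + Q = (13, 40)


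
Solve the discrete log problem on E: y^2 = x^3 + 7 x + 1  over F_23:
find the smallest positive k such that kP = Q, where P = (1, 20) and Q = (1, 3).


Enumerate multiples of P until we hit Q = (1, 3):
  1P = (1, 20)
  2P = (11, 12)
  3P = (19, 22)
  4P = (5, 0)
  5P = (19, 1)
  6P = (11, 11)
  7P = (1, 3)
Match found at i = 7.

k = 7


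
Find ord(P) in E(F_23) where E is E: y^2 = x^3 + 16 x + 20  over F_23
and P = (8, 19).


Compute successive multiples of P until we hit O:
  1P = (8, 19)
  2P = (16, 5)
  3P = (15, 22)
  4P = (3, 16)
  5P = (5, 15)
  6P = (22, 16)
  7P = (11, 3)
  8P = (12, 10)
  ... (continuing to 19P)
  19P = O

ord(P) = 19


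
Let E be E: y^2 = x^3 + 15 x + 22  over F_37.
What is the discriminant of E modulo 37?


4 a^3 + 27 b^2 = 4*15^3 + 27*22^2 = 13500 + 13068 = 26568
Delta = -16 * (26568) = -425088
Delta mod 37 = 5

Delta = 5 (mod 37)


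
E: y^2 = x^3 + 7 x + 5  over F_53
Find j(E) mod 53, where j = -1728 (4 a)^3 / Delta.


Delta = -16(4 a^3 + 27 b^2) mod 53 = 2
-1728 * (4 a)^3 = -1728 * (4*7)^3 mod 53 = 51
j = 51 * 2^(-1) mod 53 = 52

j = 52 (mod 53)


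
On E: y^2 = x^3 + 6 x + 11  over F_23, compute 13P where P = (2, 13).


k = 13 = 1101_2 (binary, LSB first: 1011)
Double-and-add from P = (2, 13):
  bit 0 = 1: acc = O + (2, 13) = (2, 13)
  bit 1 = 0: acc unchanged = (2, 13)
  bit 2 = 1: acc = (2, 13) + (13, 3) = (17, 9)
  bit 3 = 1: acc = (17, 9) + (22, 21) = (10, 17)

13P = (10, 17)


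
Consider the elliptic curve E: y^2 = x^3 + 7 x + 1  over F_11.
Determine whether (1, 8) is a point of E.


Check whether y^2 = x^3 + 7 x + 1 (mod 11) for (x, y) = (1, 8).
LHS: y^2 = 8^2 mod 11 = 9
RHS: x^3 + 7 x + 1 = 1^3 + 7*1 + 1 mod 11 = 9
LHS = RHS

Yes, on the curve


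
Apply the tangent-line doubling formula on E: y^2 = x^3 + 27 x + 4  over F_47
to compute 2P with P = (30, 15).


Doubling: s = (3 x1^2 + a) / (2 y1)
s = (3*30^2 + 27) / (2*15) mod 47 = 11
x3 = s^2 - 2 x1 mod 47 = 11^2 - 2*30 = 14
y3 = s (x1 - x3) - y1 mod 47 = 11 * (30 - 14) - 15 = 20

2P = (14, 20)


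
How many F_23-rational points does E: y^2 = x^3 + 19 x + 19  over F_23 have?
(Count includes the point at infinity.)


For each x in F_23, count y with y^2 = x^3 + 19 x + 19 mod 23:
  x = 1: RHS = 16, y in [4, 19]  -> 2 point(s)
  x = 5: RHS = 9, y in [3, 20]  -> 2 point(s)
  x = 6: RHS = 4, y in [2, 21]  -> 2 point(s)
  x = 7: RHS = 12, y in [9, 14]  -> 2 point(s)
  x = 8: RHS = 16, y in [4, 19]  -> 2 point(s)
  x = 10: RHS = 13, y in [6, 17]  -> 2 point(s)
  x = 11: RHS = 18, y in [8, 15]  -> 2 point(s)
  x = 13: RHS = 2, y in [5, 18]  -> 2 point(s)
  x = 14: RHS = 16, y in [4, 19]  -> 2 point(s)
  x = 16: RHS = 3, y in [7, 16]  -> 2 point(s)
  x = 18: RHS = 6, y in [11, 12]  -> 2 point(s)
  x = 20: RHS = 4, y in [2, 21]  -> 2 point(s)
Affine points: 24. Add the point at infinity: total = 25.

#E(F_23) = 25


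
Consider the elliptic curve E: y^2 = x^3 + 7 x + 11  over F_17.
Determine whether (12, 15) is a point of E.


Check whether y^2 = x^3 + 7 x + 11 (mod 17) for (x, y) = (12, 15).
LHS: y^2 = 15^2 mod 17 = 4
RHS: x^3 + 7 x + 11 = 12^3 + 7*12 + 11 mod 17 = 4
LHS = RHS

Yes, on the curve


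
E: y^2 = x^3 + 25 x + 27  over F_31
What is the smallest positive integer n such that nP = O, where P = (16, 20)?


Compute successive multiples of P until we hit O:
  1P = (16, 20)
  2P = (3, 6)
  3P = (26, 5)
  4P = (30, 1)
  5P = (18, 27)
  6P = (17, 23)
  7P = (7, 7)
  8P = (12, 3)
  ... (continuing to 19P)
  19P = O

ord(P) = 19


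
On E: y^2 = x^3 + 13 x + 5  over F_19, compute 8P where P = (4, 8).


k = 8 = 1000_2 (binary, LSB first: 0001)
Double-and-add from P = (4, 8):
  bit 0 = 0: acc unchanged = O
  bit 1 = 0: acc unchanged = O
  bit 2 = 0: acc unchanged = O
  bit 3 = 1: acc = O + (1, 0) = (1, 0)

8P = (1, 0)


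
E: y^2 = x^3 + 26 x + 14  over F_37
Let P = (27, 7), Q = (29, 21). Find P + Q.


P != Q, so use the chord formula.
s = (y2 - y1) / (x2 - x1) = (14) / (2) mod 37 = 7
x3 = s^2 - x1 - x2 mod 37 = 7^2 - 27 - 29 = 30
y3 = s (x1 - x3) - y1 mod 37 = 7 * (27 - 30) - 7 = 9

P + Q = (30, 9)


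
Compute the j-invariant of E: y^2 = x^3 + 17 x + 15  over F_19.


Delta = -16(4 a^3 + 27 b^2) mod 19 = 3
-1728 * (4 a)^3 = -1728 * (4*17)^3 mod 19 = 1
j = 1 * 3^(-1) mod 19 = 13

j = 13 (mod 19)


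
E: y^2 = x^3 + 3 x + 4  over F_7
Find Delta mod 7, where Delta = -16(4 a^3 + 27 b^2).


4 a^3 + 27 b^2 = 4*3^3 + 27*4^2 = 108 + 432 = 540
Delta = -16 * (540) = -8640
Delta mod 7 = 5

Delta = 5 (mod 7)


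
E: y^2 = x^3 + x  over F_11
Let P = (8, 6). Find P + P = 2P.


Doubling: s = (3 x1^2 + a) / (2 y1)
s = (3*8^2 + 1) / (2*6) mod 11 = 6
x3 = s^2 - 2 x1 mod 11 = 6^2 - 2*8 = 9
y3 = s (x1 - x3) - y1 mod 11 = 6 * (8 - 9) - 6 = 10

2P = (9, 10)


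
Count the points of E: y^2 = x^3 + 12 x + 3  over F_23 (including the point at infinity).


For each x in F_23, count y with y^2 = x^3 + 12 x + 3 mod 23:
  x = 0: RHS = 3, y in [7, 16]  -> 2 point(s)
  x = 1: RHS = 16, y in [4, 19]  -> 2 point(s)
  x = 2: RHS = 12, y in [9, 14]  -> 2 point(s)
  x = 4: RHS = 0, y in [0]  -> 1 point(s)
  x = 5: RHS = 4, y in [2, 21]  -> 2 point(s)
  x = 7: RHS = 16, y in [4, 19]  -> 2 point(s)
  x = 8: RHS = 13, y in [6, 17]  -> 2 point(s)
  x = 9: RHS = 12, y in [9, 14]  -> 2 point(s)
  x = 12: RHS = 12, y in [9, 14]  -> 2 point(s)
  x = 15: RHS = 16, y in [4, 19]  -> 2 point(s)
  x = 16: RHS = 13, y in [6, 17]  -> 2 point(s)
  x = 18: RHS = 2, y in [5, 18]  -> 2 point(s)
  x = 19: RHS = 6, y in [11, 12]  -> 2 point(s)
  x = 20: RHS = 9, y in [3, 20]  -> 2 point(s)
  x = 22: RHS = 13, y in [6, 17]  -> 2 point(s)
Affine points: 29. Add the point at infinity: total = 30.

#E(F_23) = 30


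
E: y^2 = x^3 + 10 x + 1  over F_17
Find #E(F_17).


For each x in F_17, count y with y^2 = x^3 + 10 x + 1 mod 17:
  x = 0: RHS = 1, y in [1, 16]  -> 2 point(s)
  x = 8: RHS = 15, y in [7, 10]  -> 2 point(s)
  x = 9: RHS = 4, y in [2, 15]  -> 2 point(s)
  x = 10: RHS = 13, y in [8, 9]  -> 2 point(s)
  x = 12: RHS = 13, y in [8, 9]  -> 2 point(s)
  x = 13: RHS = 16, y in [4, 13]  -> 2 point(s)
Affine points: 12. Add the point at infinity: total = 13.

#E(F_17) = 13


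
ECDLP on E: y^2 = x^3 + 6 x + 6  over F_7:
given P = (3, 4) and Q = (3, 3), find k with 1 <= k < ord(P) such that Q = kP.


Enumerate multiples of P until we hit Q = (3, 3):
  1P = (3, 4)
  2P = (5, 0)
  3P = (3, 3)
Match found at i = 3.

k = 3


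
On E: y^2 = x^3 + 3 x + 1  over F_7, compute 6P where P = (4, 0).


k = 6 = 110_2 (binary, LSB first: 011)
Double-and-add from P = (4, 0):
  bit 0 = 0: acc unchanged = O
  bit 1 = 1: acc = O + O = O
  bit 2 = 1: acc = O + O = O

6P = O


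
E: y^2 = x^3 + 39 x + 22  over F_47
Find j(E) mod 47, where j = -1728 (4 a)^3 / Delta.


Delta = -16(4 a^3 + 27 b^2) mod 47 = 24
-1728 * (4 a)^3 = -1728 * (4*39)^3 mod 47 = 42
j = 42 * 24^(-1) mod 47 = 37

j = 37 (mod 47)


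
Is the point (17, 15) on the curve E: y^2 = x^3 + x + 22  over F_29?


Check whether y^2 = x^3 + 1 x + 22 (mod 29) for (x, y) = (17, 15).
LHS: y^2 = 15^2 mod 29 = 22
RHS: x^3 + 1 x + 22 = 17^3 + 1*17 + 22 mod 29 = 22
LHS = RHS

Yes, on the curve


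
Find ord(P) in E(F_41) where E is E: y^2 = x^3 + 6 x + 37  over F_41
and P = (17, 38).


Compute successive multiples of P until we hit O:
  1P = (17, 38)
  2P = (11, 32)
  3P = (14, 6)
  4P = (19, 9)
  5P = (0, 23)
  6P = (34, 29)
  7P = (10, 21)
  8P = (4, 17)
  ... (continuing to 26P)
  26P = O

ord(P) = 26


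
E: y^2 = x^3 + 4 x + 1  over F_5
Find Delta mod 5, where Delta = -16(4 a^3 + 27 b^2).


4 a^3 + 27 b^2 = 4*4^3 + 27*1^2 = 256 + 27 = 283
Delta = -16 * (283) = -4528
Delta mod 5 = 2

Delta = 2 (mod 5)


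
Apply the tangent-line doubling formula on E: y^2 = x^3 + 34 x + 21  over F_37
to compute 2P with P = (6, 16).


Doubling: s = (3 x1^2 + a) / (2 y1)
s = (3*6^2 + 34) / (2*16) mod 37 = 16
x3 = s^2 - 2 x1 mod 37 = 16^2 - 2*6 = 22
y3 = s (x1 - x3) - y1 mod 37 = 16 * (6 - 22) - 16 = 24

2P = (22, 24)


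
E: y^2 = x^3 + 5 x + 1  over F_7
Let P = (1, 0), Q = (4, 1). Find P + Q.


P != Q, so use the chord formula.
s = (y2 - y1) / (x2 - x1) = (1) / (3) mod 7 = 5
x3 = s^2 - x1 - x2 mod 7 = 5^2 - 1 - 4 = 6
y3 = s (x1 - x3) - y1 mod 7 = 5 * (1 - 6) - 0 = 3

P + Q = (6, 3)


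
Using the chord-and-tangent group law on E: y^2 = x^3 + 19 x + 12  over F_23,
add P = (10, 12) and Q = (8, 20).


P != Q, so use the chord formula.
s = (y2 - y1) / (x2 - x1) = (8) / (21) mod 23 = 19
x3 = s^2 - x1 - x2 mod 23 = 19^2 - 10 - 8 = 21
y3 = s (x1 - x3) - y1 mod 23 = 19 * (10 - 21) - 12 = 9

P + Q = (21, 9)


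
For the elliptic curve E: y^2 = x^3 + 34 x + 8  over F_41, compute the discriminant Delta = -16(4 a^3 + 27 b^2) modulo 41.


4 a^3 + 27 b^2 = 4*34^3 + 27*8^2 = 157216 + 1728 = 158944
Delta = -16 * (158944) = -2543104
Delta mod 41 = 3

Delta = 3 (mod 41)


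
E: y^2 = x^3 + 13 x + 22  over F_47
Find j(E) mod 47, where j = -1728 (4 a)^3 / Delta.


Delta = -16(4 a^3 + 27 b^2) mod 47 = 31
-1728 * (4 a)^3 = -1728 * (4*13)^3 mod 47 = 12
j = 12 * 31^(-1) mod 47 = 11

j = 11 (mod 47)


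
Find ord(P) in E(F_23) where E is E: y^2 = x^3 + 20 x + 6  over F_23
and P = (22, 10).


Compute successive multiples of P until we hit O:
  1P = (22, 10)
  2P = (2, 13)
  3P = (0, 12)
  4P = (5, 1)
  5P = (4, 9)
  6P = (9, 15)
  7P = (21, 2)
  8P = (21, 21)
  ... (continuing to 15P)
  15P = O

ord(P) = 15


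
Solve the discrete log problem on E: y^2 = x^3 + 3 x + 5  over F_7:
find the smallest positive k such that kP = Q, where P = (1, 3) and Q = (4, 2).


Enumerate multiples of P until we hit Q = (4, 2):
  1P = (1, 3)
  2P = (6, 6)
  3P = (4, 5)
  4P = (4, 2)
Match found at i = 4.

k = 4


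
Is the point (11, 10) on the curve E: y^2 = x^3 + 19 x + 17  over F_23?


Check whether y^2 = x^3 + 19 x + 17 (mod 23) for (x, y) = (11, 10).
LHS: y^2 = 10^2 mod 23 = 8
RHS: x^3 + 19 x + 17 = 11^3 + 19*11 + 17 mod 23 = 16
LHS != RHS

No, not on the curve


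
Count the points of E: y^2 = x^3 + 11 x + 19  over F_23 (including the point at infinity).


For each x in F_23, count y with y^2 = x^3 + 11 x + 19 mod 23:
  x = 1: RHS = 8, y in [10, 13]  -> 2 point(s)
  x = 2: RHS = 3, y in [7, 16]  -> 2 point(s)
  x = 4: RHS = 12, y in [9, 14]  -> 2 point(s)
  x = 6: RHS = 2, y in [5, 18]  -> 2 point(s)
  x = 7: RHS = 2, y in [5, 18]  -> 2 point(s)
  x = 10: RHS = 2, y in [5, 18]  -> 2 point(s)
  x = 12: RHS = 16, y in [4, 19]  -> 2 point(s)
  x = 13: RHS = 13, y in [6, 17]  -> 2 point(s)
  x = 16: RHS = 13, y in [6, 17]  -> 2 point(s)
  x = 17: RHS = 13, y in [6, 17]  -> 2 point(s)
  x = 18: RHS = 0, y in [0]  -> 1 point(s)
  x = 19: RHS = 3, y in [7, 16]  -> 2 point(s)
  x = 21: RHS = 12, y in [9, 14]  -> 2 point(s)
Affine points: 25. Add the point at infinity: total = 26.

#E(F_23) = 26


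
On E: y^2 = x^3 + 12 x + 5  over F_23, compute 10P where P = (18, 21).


k = 10 = 1010_2 (binary, LSB first: 0101)
Double-and-add from P = (18, 21):
  bit 0 = 0: acc unchanged = O
  bit 1 = 1: acc = O + (13, 14) = (13, 14)
  bit 2 = 0: acc unchanged = (13, 14)
  bit 3 = 1: acc = (13, 14) + (4, 5) = (7, 15)

10P = (7, 15)


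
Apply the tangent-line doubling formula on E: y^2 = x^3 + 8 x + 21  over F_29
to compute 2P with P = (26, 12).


Doubling: s = (3 x1^2 + a) / (2 y1)
s = (3*26^2 + 8) / (2*12) mod 29 = 22
x3 = s^2 - 2 x1 mod 29 = 22^2 - 2*26 = 26
y3 = s (x1 - x3) - y1 mod 29 = 22 * (26 - 26) - 12 = 17

2P = (26, 17)


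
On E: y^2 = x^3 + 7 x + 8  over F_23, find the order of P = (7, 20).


Compute successive multiples of P until we hit O:
  1P = (7, 20)
  2P = (11, 6)
  3P = (0, 13)
  4P = (17, 16)
  5P = (1, 19)
  6P = (8, 22)
  7P = (12, 16)
  8P = (12, 7)
  ... (continuing to 15P)
  15P = O

ord(P) = 15


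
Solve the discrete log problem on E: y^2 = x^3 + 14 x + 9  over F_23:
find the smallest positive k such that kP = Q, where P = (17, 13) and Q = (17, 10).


Enumerate multiples of P until we hit Q = (17, 10):
  1P = (17, 13)
  2P = (20, 3)
  3P = (15, 11)
  4P = (15, 12)
  5P = (20, 20)
  6P = (17, 10)
Match found at i = 6.

k = 6


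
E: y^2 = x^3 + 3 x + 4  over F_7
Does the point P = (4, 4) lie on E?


Check whether y^2 = x^3 + 3 x + 4 (mod 7) for (x, y) = (4, 4).
LHS: y^2 = 4^2 mod 7 = 2
RHS: x^3 + 3 x + 4 = 4^3 + 3*4 + 4 mod 7 = 3
LHS != RHS

No, not on the curve


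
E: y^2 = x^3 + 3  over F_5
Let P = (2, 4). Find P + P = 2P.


Doubling: s = (3 x1^2 + a) / (2 y1)
s = (3*2^2 + 0) / (2*4) mod 5 = 4
x3 = s^2 - 2 x1 mod 5 = 4^2 - 2*2 = 2
y3 = s (x1 - x3) - y1 mod 5 = 4 * (2 - 2) - 4 = 1

2P = (2, 1)


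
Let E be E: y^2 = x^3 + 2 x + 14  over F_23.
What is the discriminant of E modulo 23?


4 a^3 + 27 b^2 = 4*2^3 + 27*14^2 = 32 + 5292 = 5324
Delta = -16 * (5324) = -85184
Delta mod 23 = 8

Delta = 8 (mod 23)


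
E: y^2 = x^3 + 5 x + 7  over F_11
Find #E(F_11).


For each x in F_11, count y with y^2 = x^3 + 5 x + 7 mod 11:
  x = 2: RHS = 3, y in [5, 6]  -> 2 point(s)
  x = 3: RHS = 5, y in [4, 7]  -> 2 point(s)
  x = 4: RHS = 3, y in [5, 6]  -> 2 point(s)
  x = 5: RHS = 3, y in [5, 6]  -> 2 point(s)
  x = 6: RHS = 0, y in [0]  -> 1 point(s)
  x = 7: RHS = 0, y in [0]  -> 1 point(s)
  x = 8: RHS = 9, y in [3, 8]  -> 2 point(s)
  x = 9: RHS = 0, y in [0]  -> 1 point(s)
  x = 10: RHS = 1, y in [1, 10]  -> 2 point(s)
Affine points: 15. Add the point at infinity: total = 16.

#E(F_11) = 16


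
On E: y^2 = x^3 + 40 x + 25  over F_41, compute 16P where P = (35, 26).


k = 16 = 10000_2 (binary, LSB first: 00001)
Double-and-add from P = (35, 26):
  bit 0 = 0: acc unchanged = O
  bit 1 = 0: acc unchanged = O
  bit 2 = 0: acc unchanged = O
  bit 3 = 0: acc unchanged = O
  bit 4 = 1: acc = O + (25, 39) = (25, 39)

16P = (25, 39)


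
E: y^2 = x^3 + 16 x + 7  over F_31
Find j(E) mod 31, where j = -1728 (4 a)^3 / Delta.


Delta = -16(4 a^3 + 27 b^2) mod 31 = 28
-1728 * (4 a)^3 = -1728 * (4*16)^3 mod 31 = 2
j = 2 * 28^(-1) mod 31 = 20

j = 20 (mod 31)


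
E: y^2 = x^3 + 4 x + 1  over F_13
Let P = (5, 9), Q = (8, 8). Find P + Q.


P != Q, so use the chord formula.
s = (y2 - y1) / (x2 - x1) = (12) / (3) mod 13 = 4
x3 = s^2 - x1 - x2 mod 13 = 4^2 - 5 - 8 = 3
y3 = s (x1 - x3) - y1 mod 13 = 4 * (5 - 3) - 9 = 12

P + Q = (3, 12)


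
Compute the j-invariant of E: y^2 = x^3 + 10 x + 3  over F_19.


Delta = -16(4 a^3 + 27 b^2) mod 19 = 18
-1728 * (4 a)^3 = -1728 * (4*10)^3 mod 19 = 8
j = 8 * 18^(-1) mod 19 = 11

j = 11 (mod 19)


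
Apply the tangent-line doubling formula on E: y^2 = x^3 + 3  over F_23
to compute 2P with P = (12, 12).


Doubling: s = (3 x1^2 + a) / (2 y1)
s = (3*12^2 + 0) / (2*12) mod 23 = 18
x3 = s^2 - 2 x1 mod 23 = 18^2 - 2*12 = 1
y3 = s (x1 - x3) - y1 mod 23 = 18 * (12 - 1) - 12 = 2

2P = (1, 2)


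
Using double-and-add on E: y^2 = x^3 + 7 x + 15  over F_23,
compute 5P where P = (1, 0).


k = 5 = 101_2 (binary, LSB first: 101)
Double-and-add from P = (1, 0):
  bit 0 = 1: acc = O + (1, 0) = (1, 0)
  bit 1 = 0: acc unchanged = (1, 0)
  bit 2 = 1: acc = (1, 0) + O = (1, 0)

5P = (1, 0)


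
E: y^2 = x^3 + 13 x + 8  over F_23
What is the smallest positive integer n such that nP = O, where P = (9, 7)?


Compute successive multiples of P until we hit O:
  1P = (9, 7)
  2P = (0, 13)
  3P = (17, 6)
  4P = (6, 7)
  5P = (8, 16)
  6P = (18, 5)
  7P = (4, 20)
  8P = (14, 6)
  ... (continuing to 21P)
  21P = O

ord(P) = 21


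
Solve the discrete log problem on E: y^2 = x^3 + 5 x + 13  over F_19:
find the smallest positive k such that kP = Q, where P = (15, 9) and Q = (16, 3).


Enumerate multiples of P until we hit Q = (16, 3):
  1P = (15, 9)
  2P = (5, 12)
  3P = (16, 16)
  4P = (18, 8)
  5P = (3, 6)
  6P = (7, 12)
  7P = (1, 0)
  8P = (7, 7)
  9P = (3, 13)
  10P = (18, 11)
  11P = (16, 3)
Match found at i = 11.

k = 11


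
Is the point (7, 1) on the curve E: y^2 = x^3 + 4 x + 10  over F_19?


Check whether y^2 = x^3 + 4 x + 10 (mod 19) for (x, y) = (7, 1).
LHS: y^2 = 1^2 mod 19 = 1
RHS: x^3 + 4 x + 10 = 7^3 + 4*7 + 10 mod 19 = 1
LHS = RHS

Yes, on the curve


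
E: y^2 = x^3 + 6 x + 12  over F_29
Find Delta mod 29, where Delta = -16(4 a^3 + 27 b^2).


4 a^3 + 27 b^2 = 4*6^3 + 27*12^2 = 864 + 3888 = 4752
Delta = -16 * (4752) = -76032
Delta mod 29 = 6

Delta = 6 (mod 29)


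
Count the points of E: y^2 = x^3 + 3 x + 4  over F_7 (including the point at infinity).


For each x in F_7, count y with y^2 = x^3 + 3 x + 4 mod 7:
  x = 0: RHS = 4, y in [2, 5]  -> 2 point(s)
  x = 1: RHS = 1, y in [1, 6]  -> 2 point(s)
  x = 2: RHS = 4, y in [2, 5]  -> 2 point(s)
  x = 5: RHS = 4, y in [2, 5]  -> 2 point(s)
  x = 6: RHS = 0, y in [0]  -> 1 point(s)
Affine points: 9. Add the point at infinity: total = 10.

#E(F_7) = 10


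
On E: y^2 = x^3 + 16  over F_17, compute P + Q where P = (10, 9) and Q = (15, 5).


P != Q, so use the chord formula.
s = (y2 - y1) / (x2 - x1) = (13) / (5) mod 17 = 6
x3 = s^2 - x1 - x2 mod 17 = 6^2 - 10 - 15 = 11
y3 = s (x1 - x3) - y1 mod 17 = 6 * (10 - 11) - 9 = 2

P + Q = (11, 2)
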